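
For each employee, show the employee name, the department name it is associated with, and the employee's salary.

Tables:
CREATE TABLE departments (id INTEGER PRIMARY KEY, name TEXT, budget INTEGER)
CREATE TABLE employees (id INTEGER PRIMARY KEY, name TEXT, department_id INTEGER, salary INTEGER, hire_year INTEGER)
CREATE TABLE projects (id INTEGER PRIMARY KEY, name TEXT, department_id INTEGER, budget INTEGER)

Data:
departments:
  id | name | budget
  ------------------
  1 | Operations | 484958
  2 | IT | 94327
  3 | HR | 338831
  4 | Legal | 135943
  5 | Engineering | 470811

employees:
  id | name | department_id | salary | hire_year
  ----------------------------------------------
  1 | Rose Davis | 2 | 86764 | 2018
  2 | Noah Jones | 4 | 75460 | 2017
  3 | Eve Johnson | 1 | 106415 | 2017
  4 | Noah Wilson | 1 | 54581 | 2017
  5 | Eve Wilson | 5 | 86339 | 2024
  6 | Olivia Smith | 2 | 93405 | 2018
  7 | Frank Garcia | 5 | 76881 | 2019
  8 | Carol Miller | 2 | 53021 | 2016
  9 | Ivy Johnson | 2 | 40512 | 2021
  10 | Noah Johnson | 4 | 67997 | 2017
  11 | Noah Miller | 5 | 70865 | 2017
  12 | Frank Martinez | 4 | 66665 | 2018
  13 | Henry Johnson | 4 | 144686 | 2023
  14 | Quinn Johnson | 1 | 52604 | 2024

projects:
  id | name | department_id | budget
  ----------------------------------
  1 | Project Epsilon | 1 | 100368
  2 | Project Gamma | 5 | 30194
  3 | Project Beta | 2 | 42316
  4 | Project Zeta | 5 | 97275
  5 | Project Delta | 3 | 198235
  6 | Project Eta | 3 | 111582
SELECT c.name, p.name AS department, c.salary FROM employees c JOIN departments p ON c.department_id = p.id

Execution result:
name | department | salary
Rose Davis | IT | 86764
Noah Jones | Legal | 75460
Eve Johnson | Operations | 106415
Noah Wilson | Operations | 54581
Eve Wilson | Engineering | 86339
Olivia Smith | IT | 93405
Frank Garcia | Engineering | 76881
Carol Miller | IT | 53021
Ivy Johnson | IT | 40512
Noah Johnson | Legal | 67997
Noah Miller | Engineering | 70865
Frank Martinez | Legal | 66665
Henry Johnson | Legal | 144686
Quinn Johnson | Operations | 52604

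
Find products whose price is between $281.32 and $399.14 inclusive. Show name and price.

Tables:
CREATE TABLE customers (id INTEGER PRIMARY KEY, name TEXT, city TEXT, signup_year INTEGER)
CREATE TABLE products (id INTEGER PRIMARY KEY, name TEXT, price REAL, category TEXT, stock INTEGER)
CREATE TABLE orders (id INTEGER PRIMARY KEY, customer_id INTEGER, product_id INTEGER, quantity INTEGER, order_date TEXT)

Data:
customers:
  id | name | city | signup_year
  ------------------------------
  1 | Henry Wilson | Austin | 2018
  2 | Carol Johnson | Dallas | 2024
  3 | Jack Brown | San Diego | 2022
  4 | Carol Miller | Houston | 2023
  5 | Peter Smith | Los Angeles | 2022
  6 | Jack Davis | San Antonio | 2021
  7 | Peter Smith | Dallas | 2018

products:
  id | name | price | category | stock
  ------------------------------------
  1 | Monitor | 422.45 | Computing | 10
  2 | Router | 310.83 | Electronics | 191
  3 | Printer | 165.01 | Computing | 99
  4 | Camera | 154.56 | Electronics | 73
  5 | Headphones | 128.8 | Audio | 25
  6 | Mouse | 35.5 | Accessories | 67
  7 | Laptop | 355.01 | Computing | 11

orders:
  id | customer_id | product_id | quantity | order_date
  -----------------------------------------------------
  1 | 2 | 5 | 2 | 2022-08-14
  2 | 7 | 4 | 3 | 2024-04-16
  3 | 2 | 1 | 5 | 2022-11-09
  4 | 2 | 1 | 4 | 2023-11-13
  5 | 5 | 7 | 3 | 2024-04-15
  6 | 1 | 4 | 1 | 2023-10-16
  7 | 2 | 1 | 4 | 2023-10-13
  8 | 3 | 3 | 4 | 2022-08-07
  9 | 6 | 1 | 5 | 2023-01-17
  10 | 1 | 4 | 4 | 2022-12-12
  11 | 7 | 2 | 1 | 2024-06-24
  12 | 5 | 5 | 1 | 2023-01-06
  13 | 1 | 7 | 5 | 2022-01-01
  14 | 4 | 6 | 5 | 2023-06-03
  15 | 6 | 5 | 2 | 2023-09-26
SELECT name, price FROM products WHERE price BETWEEN 281.32 AND 399.14

Execution result:
name | price
Router | 310.83
Laptop | 355.01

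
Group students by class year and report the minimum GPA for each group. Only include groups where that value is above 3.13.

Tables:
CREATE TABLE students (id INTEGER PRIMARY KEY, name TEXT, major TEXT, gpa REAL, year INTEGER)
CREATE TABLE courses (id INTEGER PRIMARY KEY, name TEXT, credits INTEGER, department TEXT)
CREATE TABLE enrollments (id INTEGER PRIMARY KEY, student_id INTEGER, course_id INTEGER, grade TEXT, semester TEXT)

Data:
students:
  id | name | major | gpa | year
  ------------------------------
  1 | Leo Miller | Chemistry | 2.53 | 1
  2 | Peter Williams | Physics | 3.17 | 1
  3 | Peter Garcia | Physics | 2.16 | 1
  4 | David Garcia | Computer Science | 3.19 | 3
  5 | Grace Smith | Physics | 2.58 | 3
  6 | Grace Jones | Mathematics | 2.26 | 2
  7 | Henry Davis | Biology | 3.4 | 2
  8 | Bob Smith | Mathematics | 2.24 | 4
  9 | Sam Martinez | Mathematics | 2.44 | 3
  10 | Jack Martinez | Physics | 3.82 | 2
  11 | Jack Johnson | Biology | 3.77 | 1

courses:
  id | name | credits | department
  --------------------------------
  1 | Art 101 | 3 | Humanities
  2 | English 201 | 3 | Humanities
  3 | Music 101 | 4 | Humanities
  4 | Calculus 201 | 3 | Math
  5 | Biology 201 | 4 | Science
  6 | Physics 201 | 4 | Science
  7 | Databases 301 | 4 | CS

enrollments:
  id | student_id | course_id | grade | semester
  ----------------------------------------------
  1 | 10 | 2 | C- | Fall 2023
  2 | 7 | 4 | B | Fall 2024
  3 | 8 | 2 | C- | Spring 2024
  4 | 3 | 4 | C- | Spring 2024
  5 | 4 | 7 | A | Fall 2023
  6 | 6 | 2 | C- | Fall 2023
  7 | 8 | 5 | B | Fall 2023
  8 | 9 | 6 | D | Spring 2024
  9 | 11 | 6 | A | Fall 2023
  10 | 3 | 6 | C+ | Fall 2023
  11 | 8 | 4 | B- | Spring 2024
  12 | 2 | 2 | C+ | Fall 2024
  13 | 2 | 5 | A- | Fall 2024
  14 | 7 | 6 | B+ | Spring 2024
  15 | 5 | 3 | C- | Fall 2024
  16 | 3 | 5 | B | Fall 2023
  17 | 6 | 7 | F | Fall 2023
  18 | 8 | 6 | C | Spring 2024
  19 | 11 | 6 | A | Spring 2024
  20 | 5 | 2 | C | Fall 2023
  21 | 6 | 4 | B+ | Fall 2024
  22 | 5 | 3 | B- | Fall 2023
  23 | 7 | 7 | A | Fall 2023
SELECT year, MIN(gpa) AS min_gpa FROM students GROUP BY year HAVING MIN(gpa) > 3.13

Execution result:
(no rows)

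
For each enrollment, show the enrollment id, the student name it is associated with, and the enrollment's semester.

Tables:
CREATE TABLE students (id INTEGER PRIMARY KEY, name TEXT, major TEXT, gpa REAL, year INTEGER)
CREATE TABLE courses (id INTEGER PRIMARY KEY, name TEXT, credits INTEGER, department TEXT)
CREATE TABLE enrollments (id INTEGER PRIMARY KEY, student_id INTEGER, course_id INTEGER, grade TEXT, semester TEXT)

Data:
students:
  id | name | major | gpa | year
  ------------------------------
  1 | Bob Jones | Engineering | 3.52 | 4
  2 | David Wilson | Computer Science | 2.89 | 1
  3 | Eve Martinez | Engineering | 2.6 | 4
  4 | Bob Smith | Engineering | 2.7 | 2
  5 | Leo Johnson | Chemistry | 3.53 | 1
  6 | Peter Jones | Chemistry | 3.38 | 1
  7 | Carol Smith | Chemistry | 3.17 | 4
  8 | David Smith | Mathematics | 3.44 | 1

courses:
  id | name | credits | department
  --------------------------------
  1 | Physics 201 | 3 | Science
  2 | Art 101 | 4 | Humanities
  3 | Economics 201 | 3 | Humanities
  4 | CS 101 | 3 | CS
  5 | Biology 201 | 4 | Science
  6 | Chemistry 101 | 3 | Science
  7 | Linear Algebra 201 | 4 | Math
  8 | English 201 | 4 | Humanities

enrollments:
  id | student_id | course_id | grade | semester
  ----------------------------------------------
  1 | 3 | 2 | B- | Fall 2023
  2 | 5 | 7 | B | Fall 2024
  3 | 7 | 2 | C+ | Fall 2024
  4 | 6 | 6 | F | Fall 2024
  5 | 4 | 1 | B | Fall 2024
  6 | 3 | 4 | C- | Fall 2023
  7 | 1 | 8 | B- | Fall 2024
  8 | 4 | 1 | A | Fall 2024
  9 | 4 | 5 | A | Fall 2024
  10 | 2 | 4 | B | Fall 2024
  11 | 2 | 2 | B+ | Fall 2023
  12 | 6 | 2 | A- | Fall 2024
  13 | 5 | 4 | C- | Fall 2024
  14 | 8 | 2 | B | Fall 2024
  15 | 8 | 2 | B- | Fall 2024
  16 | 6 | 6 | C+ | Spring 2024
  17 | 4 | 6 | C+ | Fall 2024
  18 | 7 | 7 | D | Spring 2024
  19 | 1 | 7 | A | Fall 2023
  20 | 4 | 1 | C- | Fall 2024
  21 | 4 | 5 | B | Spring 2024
SELECT c.id, p.name AS student, c.semester FROM enrollments c JOIN students p ON c.student_id = p.id

Execution result:
id | student | semester
1 | Eve Martinez | Fall 2023
2 | Leo Johnson | Fall 2024
3 | Carol Smith | Fall 2024
4 | Peter Jones | Fall 2024
5 | Bob Smith | Fall 2024
6 | Eve Martinez | Fall 2023
7 | Bob Jones | Fall 2024
8 | Bob Smith | Fall 2024
9 | Bob Smith | Fall 2024
10 | David Wilson | Fall 2024
11 | David Wilson | Fall 2023
12 | Peter Jones | Fall 2024
13 | Leo Johnson | Fall 2024
14 | David Smith | Fall 2024
15 | David Smith | Fall 2024
16 | Peter Jones | Spring 2024
17 | Bob Smith | Fall 2024
18 | Carol Smith | Spring 2024
19 | Bob Jones | Fall 2023
20 | Bob Smith | Fall 2024
21 | Bob Smith | Spring 2024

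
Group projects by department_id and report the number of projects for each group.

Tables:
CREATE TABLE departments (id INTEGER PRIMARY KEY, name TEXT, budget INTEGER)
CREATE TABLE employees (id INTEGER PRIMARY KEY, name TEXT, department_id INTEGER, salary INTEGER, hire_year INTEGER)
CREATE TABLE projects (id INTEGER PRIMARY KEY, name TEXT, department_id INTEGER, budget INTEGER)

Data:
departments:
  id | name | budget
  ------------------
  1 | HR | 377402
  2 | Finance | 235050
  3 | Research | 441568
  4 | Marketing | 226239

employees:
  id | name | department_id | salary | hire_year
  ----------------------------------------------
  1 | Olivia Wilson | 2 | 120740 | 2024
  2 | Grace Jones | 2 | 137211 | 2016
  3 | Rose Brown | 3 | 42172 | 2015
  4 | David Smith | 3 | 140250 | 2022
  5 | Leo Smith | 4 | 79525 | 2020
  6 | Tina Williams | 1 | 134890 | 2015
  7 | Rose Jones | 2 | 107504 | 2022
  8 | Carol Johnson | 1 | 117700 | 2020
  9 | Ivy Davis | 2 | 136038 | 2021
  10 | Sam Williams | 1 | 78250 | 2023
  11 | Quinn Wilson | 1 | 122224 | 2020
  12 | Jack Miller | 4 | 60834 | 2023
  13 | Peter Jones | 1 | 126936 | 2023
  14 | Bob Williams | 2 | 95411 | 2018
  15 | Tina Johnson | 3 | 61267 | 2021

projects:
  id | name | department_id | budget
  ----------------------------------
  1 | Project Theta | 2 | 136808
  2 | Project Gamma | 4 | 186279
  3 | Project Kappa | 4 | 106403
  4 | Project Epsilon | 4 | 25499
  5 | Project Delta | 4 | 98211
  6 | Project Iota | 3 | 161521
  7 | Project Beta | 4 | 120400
SELECT department_id, COUNT(*) AS n FROM projects GROUP BY department_id

Execution result:
department_id | n
2 | 1
3 | 1
4 | 5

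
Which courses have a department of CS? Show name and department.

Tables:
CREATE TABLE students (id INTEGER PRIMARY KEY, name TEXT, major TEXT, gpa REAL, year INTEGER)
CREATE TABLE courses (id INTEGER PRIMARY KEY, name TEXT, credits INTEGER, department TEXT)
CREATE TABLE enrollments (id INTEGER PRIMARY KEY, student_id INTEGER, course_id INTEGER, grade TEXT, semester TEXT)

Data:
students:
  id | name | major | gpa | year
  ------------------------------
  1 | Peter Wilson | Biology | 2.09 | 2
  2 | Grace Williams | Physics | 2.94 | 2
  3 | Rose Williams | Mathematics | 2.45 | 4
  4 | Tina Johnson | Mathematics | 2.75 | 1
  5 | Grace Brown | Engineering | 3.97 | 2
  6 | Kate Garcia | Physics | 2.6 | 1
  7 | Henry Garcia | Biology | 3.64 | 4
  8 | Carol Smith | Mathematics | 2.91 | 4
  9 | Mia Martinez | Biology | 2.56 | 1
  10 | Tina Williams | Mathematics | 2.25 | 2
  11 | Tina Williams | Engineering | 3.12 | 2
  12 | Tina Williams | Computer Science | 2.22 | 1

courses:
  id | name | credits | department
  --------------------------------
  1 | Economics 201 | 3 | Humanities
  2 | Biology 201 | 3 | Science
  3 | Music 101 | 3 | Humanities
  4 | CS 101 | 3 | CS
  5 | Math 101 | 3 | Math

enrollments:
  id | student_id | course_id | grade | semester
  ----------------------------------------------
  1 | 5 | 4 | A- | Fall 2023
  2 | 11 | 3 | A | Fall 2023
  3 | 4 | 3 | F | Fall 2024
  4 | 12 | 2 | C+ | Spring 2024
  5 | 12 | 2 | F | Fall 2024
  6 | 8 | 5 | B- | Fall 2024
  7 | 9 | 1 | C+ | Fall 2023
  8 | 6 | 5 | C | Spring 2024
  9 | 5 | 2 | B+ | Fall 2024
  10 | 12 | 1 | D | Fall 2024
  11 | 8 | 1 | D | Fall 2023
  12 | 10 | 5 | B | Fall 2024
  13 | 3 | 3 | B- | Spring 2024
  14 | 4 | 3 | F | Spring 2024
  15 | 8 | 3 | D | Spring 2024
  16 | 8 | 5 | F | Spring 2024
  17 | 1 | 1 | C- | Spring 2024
SELECT name, department FROM courses WHERE department = 'CS'

Execution result:
name | department
CS 101 | CS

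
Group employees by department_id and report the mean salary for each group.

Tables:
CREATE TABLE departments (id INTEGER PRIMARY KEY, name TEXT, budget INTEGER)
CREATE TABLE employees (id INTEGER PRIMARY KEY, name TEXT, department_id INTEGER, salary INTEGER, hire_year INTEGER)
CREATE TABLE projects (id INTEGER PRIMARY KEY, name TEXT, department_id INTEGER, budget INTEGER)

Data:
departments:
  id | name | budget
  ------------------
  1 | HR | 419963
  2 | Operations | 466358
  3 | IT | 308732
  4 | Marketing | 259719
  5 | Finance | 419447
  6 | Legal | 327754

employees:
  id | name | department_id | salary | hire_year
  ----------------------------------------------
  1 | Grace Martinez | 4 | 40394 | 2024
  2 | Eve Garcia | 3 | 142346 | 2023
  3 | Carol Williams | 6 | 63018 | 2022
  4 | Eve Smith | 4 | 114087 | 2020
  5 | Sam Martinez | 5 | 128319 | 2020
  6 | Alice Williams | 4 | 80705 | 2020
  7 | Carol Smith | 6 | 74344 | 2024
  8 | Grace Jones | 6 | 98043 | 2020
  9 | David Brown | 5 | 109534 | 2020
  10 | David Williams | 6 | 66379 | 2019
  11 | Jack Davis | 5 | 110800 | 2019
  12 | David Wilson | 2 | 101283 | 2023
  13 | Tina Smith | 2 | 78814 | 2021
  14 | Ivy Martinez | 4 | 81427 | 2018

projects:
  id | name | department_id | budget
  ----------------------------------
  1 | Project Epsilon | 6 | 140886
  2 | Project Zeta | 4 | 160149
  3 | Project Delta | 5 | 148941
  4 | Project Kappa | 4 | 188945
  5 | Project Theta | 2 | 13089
SELECT department_id, AVG(salary) AS avg_salary FROM employees GROUP BY department_id

Execution result:
department_id | avg_salary
2 | 90048.50
3 | 142346.00
4 | 79153.25
5 | 116217.67
6 | 75446.00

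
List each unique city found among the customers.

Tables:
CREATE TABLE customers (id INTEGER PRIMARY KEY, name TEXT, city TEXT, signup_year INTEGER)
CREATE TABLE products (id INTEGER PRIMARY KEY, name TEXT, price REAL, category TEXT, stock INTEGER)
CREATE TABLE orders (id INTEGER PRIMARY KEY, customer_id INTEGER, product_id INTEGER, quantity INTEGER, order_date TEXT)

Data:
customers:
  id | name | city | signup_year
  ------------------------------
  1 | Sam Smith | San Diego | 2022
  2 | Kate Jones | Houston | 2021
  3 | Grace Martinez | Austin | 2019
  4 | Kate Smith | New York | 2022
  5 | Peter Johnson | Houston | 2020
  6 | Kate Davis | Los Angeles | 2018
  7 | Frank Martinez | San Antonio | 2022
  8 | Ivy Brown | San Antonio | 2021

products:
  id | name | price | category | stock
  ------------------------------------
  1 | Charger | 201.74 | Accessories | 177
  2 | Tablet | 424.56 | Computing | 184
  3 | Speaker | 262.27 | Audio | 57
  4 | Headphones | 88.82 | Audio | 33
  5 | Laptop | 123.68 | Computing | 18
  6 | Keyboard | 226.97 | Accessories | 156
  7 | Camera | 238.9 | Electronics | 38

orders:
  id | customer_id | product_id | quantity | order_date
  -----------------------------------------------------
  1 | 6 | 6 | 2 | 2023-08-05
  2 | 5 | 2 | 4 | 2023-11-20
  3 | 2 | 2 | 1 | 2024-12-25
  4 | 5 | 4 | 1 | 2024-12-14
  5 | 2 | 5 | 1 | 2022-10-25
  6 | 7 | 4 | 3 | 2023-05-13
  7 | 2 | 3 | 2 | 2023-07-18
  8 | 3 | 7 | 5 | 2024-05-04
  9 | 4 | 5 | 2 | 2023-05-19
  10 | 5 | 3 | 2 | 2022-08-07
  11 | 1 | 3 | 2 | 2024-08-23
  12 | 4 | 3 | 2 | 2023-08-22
SELECT DISTINCT city FROM customers

Execution result:
city
San Diego
Houston
Austin
New York
Los Angeles
San Antonio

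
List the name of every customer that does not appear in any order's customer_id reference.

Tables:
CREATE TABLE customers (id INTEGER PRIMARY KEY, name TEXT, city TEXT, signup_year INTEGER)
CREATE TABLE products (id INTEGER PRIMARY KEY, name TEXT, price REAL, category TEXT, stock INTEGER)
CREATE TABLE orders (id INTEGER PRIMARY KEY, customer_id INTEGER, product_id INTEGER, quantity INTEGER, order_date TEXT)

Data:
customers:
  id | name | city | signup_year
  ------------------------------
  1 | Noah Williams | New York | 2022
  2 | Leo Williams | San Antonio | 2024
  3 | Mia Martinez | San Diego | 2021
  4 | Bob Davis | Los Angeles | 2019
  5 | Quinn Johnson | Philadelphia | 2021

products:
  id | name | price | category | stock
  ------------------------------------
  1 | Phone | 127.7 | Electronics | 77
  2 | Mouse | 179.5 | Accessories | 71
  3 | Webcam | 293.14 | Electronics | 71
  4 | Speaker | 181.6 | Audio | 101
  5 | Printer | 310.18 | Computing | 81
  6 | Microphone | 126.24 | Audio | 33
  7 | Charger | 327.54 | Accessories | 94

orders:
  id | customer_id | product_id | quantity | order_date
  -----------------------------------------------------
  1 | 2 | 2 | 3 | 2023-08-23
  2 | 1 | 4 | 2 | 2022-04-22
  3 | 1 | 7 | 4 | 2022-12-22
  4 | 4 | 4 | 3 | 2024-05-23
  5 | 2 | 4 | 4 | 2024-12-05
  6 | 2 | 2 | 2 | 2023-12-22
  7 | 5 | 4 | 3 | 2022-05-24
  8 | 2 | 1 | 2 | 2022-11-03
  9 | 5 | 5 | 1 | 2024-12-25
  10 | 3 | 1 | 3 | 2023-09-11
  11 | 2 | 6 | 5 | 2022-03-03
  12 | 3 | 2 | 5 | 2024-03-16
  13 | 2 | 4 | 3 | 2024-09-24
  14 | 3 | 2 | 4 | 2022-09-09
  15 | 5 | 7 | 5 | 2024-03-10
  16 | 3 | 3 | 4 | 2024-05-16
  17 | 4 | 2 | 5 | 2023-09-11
SELECT p.name FROM customers p LEFT JOIN orders c ON c.customer_id = p.id WHERE c.id IS NULL

Execution result:
(no rows)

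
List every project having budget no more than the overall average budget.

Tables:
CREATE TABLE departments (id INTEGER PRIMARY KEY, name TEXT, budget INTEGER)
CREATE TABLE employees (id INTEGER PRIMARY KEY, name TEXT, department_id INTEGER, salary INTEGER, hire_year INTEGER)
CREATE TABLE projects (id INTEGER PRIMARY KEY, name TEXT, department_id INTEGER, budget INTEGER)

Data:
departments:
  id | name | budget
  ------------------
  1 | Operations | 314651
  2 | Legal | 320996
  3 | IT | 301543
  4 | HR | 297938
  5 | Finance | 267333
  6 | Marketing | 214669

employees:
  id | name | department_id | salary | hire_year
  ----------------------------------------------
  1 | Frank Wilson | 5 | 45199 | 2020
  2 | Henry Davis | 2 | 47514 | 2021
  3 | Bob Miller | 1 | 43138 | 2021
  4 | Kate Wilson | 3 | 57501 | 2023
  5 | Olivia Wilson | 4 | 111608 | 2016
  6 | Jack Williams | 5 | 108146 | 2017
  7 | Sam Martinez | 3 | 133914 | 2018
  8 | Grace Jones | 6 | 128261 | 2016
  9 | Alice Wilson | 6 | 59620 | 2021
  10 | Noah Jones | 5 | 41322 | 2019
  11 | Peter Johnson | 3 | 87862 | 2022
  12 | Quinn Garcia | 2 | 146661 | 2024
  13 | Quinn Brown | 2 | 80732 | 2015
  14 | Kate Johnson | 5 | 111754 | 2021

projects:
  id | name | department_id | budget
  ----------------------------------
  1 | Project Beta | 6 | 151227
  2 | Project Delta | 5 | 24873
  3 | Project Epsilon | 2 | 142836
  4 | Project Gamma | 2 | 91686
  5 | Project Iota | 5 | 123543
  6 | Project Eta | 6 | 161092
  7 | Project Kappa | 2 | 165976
SELECT name, budget FROM projects WHERE budget <= (SELECT AVG(budget) FROM projects)

Execution result:
name | budget
Project Delta | 24873
Project Gamma | 91686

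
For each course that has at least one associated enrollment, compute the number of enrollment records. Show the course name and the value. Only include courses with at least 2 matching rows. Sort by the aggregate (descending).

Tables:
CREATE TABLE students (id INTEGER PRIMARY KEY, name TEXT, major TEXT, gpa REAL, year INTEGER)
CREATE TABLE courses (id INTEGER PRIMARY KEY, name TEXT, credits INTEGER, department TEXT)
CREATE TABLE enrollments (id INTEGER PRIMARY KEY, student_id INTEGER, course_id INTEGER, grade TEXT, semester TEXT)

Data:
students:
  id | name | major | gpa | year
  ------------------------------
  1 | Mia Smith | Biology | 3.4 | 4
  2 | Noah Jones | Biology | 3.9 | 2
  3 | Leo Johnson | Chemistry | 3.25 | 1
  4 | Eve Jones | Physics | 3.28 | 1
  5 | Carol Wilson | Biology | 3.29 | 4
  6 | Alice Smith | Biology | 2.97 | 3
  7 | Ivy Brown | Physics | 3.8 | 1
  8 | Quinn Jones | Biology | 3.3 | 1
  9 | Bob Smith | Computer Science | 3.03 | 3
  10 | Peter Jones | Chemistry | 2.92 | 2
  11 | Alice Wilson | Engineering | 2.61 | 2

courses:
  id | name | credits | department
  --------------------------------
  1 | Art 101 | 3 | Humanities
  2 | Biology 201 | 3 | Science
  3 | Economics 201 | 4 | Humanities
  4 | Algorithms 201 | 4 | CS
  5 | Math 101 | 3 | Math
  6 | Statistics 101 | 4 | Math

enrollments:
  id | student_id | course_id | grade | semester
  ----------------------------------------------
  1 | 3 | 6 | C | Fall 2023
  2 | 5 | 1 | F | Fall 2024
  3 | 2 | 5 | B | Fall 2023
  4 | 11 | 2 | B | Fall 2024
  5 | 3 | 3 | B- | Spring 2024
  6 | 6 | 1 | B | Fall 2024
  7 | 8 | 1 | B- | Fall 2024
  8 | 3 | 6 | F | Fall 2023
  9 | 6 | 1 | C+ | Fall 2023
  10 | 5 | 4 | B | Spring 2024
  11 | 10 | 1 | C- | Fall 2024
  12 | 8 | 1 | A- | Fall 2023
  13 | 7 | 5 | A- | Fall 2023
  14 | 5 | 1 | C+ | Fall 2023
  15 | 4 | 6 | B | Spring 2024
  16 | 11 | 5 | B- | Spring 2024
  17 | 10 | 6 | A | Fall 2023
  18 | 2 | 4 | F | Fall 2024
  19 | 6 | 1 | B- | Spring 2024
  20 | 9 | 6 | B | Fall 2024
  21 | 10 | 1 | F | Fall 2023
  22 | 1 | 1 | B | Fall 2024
SELECT p.name, COUNT(*) AS n FROM enrollments c JOIN courses p ON c.course_id = p.id GROUP BY p.id, p.name HAVING COUNT(*) >= 2 ORDER BY n DESC

Execution result:
name | n
Art 101 | 10
Statistics 101 | 5
Math 101 | 3
Algorithms 201 | 2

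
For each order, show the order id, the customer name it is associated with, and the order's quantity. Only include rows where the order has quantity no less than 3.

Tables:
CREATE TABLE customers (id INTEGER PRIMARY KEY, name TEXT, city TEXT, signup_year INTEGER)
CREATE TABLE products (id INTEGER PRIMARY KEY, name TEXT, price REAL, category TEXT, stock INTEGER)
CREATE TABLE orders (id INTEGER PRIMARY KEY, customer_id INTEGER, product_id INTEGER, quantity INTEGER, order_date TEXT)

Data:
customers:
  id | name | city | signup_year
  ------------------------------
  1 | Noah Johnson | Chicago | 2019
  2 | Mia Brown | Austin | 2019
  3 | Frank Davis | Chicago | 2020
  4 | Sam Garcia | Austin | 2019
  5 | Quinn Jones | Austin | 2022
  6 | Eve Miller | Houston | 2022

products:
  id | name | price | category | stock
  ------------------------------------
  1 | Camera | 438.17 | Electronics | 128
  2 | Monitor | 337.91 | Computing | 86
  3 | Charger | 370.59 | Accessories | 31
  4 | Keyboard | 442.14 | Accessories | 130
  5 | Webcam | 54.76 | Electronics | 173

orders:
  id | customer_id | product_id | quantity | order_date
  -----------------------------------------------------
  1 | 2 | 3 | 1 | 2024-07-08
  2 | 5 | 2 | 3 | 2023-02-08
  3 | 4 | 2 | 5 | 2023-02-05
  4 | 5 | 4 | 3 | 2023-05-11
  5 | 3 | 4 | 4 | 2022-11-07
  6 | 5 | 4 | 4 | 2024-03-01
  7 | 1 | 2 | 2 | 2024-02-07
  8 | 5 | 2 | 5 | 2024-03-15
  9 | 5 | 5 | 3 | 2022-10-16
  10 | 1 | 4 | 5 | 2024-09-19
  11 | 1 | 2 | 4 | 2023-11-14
SELECT c.id, p.name AS customer, c.quantity FROM orders c JOIN customers p ON c.customer_id = p.id WHERE c.quantity >= 3

Execution result:
id | customer | quantity
2 | Quinn Jones | 3
3 | Sam Garcia | 5
4 | Quinn Jones | 3
5 | Frank Davis | 4
6 | Quinn Jones | 4
8 | Quinn Jones | 5
9 | Quinn Jones | 3
10 | Noah Johnson | 5
11 | Noah Johnson | 4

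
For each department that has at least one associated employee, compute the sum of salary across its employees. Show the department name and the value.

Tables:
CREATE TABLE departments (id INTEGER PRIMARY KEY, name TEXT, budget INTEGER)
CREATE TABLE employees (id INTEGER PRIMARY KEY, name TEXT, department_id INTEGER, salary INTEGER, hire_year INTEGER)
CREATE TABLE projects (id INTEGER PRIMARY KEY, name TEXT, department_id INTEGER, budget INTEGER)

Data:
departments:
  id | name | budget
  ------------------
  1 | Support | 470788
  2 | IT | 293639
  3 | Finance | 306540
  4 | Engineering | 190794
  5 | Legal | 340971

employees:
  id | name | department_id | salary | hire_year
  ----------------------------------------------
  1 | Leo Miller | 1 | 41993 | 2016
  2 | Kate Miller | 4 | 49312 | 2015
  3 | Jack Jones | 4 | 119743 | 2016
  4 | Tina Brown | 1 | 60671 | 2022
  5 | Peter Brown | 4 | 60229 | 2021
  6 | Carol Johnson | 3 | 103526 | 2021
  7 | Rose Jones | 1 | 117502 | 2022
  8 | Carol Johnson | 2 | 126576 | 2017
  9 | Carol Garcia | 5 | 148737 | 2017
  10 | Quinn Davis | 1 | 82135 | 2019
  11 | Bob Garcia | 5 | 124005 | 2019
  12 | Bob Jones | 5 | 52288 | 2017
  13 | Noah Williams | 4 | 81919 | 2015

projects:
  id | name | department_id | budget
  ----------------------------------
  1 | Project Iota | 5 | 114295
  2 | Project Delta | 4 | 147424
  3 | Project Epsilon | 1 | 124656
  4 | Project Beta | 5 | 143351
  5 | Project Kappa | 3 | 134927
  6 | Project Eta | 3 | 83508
SELECT p.name, SUM(c.salary) AS sum_salary FROM employees c JOIN departments p ON c.department_id = p.id GROUP BY p.id, p.name

Execution result:
name | sum_salary
Support | 302301
IT | 126576
Finance | 103526
Engineering | 311203
Legal | 325030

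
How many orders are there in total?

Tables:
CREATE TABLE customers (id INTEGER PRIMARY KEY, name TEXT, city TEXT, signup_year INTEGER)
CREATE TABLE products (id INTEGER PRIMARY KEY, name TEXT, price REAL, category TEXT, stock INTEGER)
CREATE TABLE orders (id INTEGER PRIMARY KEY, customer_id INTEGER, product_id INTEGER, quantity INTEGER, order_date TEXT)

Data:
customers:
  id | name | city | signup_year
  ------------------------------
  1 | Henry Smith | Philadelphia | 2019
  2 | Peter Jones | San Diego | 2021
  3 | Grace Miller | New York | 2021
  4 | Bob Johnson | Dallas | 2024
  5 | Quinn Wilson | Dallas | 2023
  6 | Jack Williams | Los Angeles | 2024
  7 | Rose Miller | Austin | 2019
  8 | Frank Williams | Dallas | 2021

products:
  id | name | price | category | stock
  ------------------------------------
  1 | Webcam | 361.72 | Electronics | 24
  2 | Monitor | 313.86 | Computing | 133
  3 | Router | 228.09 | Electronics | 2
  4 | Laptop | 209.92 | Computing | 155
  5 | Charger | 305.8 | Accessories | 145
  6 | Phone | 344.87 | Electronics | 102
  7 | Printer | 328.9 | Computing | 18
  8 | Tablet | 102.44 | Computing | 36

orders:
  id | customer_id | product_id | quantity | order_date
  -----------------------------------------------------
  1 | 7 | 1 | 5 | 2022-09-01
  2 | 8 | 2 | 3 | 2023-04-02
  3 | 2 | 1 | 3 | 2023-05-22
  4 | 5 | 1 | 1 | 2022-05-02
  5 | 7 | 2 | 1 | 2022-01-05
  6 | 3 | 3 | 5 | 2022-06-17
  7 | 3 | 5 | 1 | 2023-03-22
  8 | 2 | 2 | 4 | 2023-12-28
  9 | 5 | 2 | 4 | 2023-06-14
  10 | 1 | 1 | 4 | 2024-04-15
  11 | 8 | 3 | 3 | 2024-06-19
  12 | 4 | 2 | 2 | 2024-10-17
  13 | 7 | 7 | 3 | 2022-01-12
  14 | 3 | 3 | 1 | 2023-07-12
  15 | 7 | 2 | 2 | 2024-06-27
SELECT COUNT(*) FROM orders

Execution result:
15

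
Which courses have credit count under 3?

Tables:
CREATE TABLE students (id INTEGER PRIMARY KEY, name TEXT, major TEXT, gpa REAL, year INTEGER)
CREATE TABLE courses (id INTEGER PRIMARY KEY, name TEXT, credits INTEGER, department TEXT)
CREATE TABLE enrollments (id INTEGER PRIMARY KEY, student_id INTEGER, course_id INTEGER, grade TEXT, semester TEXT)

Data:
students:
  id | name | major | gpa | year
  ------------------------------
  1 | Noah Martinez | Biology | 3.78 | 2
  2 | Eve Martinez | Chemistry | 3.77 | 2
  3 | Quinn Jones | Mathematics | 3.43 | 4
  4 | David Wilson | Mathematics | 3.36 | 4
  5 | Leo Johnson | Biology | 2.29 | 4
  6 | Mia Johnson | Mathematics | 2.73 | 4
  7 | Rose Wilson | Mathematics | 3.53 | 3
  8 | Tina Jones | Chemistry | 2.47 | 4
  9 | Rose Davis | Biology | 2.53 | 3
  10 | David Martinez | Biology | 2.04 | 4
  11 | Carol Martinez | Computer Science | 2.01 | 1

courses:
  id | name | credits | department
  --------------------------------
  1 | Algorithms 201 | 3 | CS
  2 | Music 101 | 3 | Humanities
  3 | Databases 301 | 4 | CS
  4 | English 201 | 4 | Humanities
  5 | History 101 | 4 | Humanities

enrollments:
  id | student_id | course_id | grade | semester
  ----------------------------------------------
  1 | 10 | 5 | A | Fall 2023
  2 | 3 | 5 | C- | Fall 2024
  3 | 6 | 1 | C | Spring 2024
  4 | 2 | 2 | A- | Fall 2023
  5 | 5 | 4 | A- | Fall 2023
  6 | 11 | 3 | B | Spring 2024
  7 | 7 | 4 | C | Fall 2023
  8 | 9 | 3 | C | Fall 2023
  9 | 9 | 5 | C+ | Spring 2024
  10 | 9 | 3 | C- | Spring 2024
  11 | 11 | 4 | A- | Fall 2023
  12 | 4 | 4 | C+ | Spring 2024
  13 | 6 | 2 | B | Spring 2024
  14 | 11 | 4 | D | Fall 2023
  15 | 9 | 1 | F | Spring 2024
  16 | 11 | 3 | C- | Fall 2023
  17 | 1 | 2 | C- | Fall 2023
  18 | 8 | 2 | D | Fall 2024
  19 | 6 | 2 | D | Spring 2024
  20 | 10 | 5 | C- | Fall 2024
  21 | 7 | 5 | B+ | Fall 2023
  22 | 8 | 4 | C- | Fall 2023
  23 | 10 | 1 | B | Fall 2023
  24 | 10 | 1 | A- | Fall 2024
SELECT name, credits FROM courses WHERE credits < 3

Execution result:
(no rows)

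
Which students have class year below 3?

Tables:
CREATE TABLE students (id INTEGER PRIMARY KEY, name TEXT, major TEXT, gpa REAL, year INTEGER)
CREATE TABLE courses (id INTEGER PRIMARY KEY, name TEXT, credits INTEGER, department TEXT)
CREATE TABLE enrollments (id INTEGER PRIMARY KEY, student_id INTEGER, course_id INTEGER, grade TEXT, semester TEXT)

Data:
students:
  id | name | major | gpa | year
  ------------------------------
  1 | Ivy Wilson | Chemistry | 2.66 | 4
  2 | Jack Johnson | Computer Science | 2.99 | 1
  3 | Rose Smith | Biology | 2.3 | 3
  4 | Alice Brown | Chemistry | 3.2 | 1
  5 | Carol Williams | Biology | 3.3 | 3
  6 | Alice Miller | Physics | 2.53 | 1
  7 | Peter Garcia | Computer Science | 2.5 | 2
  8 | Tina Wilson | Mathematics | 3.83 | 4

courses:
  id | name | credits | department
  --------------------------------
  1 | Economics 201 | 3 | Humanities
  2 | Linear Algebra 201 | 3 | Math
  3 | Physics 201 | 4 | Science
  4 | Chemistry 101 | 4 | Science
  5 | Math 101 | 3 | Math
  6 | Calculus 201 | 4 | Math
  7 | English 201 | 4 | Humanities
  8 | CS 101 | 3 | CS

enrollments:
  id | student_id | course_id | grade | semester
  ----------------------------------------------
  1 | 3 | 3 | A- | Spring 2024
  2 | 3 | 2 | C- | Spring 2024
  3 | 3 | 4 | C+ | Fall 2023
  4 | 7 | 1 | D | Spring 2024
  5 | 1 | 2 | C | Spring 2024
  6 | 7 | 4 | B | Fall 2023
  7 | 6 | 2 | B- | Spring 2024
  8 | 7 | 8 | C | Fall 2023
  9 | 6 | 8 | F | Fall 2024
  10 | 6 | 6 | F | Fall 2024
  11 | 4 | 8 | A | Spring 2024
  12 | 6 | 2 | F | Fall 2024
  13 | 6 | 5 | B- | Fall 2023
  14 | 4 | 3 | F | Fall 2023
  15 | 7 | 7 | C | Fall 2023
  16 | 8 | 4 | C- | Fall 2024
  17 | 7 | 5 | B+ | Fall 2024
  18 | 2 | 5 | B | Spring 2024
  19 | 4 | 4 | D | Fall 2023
SELECT name, year FROM students WHERE year < 3

Execution result:
name | year
Jack Johnson | 1
Alice Brown | 1
Alice Miller | 1
Peter Garcia | 2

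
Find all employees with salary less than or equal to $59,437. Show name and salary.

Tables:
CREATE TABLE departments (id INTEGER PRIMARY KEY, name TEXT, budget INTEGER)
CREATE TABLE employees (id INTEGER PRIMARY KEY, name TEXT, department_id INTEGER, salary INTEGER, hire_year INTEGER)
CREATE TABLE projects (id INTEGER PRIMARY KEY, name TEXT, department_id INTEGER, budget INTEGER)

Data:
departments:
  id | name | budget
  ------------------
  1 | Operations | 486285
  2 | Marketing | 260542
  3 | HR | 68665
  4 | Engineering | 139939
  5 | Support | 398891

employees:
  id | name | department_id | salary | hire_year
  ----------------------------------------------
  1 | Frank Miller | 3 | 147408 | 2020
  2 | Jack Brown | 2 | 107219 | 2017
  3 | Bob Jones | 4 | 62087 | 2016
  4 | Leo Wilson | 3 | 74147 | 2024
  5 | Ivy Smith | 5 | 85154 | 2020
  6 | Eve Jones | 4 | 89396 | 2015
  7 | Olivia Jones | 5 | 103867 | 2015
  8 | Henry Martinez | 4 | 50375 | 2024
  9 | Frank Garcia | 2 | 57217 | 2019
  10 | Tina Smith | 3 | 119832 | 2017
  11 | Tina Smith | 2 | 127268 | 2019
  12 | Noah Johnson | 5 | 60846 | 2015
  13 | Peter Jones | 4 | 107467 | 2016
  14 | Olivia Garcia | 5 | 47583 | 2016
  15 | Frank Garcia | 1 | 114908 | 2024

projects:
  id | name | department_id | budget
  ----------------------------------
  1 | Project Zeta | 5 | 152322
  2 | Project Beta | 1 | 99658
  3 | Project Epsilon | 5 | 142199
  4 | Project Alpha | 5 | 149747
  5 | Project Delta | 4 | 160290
SELECT name, salary FROM employees WHERE salary <= 59437

Execution result:
name | salary
Henry Martinez | 50375
Frank Garcia | 57217
Olivia Garcia | 47583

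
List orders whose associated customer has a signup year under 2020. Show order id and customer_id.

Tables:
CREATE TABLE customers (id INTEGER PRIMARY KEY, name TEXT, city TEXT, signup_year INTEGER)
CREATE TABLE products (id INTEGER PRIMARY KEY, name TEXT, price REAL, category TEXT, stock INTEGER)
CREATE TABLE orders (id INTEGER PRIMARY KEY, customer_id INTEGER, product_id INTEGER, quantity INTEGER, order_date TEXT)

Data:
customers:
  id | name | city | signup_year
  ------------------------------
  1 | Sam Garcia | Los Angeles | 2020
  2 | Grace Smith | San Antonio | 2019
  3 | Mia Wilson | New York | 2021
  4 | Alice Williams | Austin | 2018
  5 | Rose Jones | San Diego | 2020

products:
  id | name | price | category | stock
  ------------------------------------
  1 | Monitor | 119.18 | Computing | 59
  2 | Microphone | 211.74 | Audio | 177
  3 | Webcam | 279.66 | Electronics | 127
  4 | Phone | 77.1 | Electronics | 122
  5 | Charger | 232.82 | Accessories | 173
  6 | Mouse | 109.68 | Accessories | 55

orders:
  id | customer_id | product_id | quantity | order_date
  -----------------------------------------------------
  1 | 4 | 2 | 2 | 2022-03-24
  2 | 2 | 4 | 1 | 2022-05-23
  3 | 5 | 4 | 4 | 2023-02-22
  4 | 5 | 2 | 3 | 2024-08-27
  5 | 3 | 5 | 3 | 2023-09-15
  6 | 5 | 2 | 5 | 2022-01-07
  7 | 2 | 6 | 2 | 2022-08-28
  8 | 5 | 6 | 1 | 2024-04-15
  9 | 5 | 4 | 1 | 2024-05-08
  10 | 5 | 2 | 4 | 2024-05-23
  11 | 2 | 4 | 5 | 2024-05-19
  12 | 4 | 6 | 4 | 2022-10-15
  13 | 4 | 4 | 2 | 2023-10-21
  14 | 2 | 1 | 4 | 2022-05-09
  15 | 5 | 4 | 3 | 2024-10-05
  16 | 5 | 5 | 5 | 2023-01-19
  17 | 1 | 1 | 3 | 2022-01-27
SELECT id, customer_id FROM orders WHERE customer_id IN (SELECT id FROM customers WHERE signup_year < 2020)

Execution result:
id | customer_id
1 | 4
2 | 2
7 | 2
11 | 2
12 | 4
13 | 4
14 | 2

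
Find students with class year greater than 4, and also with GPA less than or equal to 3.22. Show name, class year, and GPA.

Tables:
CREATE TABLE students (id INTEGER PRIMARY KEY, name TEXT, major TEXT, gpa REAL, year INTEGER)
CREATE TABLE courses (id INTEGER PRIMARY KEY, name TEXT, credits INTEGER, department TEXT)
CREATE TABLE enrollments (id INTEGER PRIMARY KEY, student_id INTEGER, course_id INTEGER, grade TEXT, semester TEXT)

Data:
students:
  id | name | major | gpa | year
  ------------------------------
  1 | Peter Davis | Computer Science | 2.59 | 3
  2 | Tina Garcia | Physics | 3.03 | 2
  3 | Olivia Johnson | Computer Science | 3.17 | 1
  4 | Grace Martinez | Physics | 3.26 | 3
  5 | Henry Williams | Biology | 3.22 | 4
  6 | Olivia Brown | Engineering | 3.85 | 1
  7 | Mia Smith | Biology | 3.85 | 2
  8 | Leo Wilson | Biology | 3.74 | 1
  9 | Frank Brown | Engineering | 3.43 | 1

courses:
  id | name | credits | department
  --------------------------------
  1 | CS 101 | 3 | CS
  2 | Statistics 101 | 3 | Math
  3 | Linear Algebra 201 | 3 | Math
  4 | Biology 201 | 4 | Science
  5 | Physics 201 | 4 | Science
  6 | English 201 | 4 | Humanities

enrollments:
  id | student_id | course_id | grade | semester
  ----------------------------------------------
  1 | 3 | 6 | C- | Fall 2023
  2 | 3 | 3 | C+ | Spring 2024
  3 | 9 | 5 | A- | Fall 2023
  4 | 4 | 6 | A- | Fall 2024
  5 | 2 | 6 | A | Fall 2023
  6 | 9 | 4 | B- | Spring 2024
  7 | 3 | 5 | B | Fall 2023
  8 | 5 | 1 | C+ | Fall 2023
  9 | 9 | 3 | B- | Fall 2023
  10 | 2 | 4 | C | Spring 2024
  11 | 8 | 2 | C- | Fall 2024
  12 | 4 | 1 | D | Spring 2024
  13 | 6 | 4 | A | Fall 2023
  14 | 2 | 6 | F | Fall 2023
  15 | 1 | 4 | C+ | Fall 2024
SELECT name, year, gpa FROM students WHERE year > 4 AND gpa <= 3.22

Execution result:
(no rows)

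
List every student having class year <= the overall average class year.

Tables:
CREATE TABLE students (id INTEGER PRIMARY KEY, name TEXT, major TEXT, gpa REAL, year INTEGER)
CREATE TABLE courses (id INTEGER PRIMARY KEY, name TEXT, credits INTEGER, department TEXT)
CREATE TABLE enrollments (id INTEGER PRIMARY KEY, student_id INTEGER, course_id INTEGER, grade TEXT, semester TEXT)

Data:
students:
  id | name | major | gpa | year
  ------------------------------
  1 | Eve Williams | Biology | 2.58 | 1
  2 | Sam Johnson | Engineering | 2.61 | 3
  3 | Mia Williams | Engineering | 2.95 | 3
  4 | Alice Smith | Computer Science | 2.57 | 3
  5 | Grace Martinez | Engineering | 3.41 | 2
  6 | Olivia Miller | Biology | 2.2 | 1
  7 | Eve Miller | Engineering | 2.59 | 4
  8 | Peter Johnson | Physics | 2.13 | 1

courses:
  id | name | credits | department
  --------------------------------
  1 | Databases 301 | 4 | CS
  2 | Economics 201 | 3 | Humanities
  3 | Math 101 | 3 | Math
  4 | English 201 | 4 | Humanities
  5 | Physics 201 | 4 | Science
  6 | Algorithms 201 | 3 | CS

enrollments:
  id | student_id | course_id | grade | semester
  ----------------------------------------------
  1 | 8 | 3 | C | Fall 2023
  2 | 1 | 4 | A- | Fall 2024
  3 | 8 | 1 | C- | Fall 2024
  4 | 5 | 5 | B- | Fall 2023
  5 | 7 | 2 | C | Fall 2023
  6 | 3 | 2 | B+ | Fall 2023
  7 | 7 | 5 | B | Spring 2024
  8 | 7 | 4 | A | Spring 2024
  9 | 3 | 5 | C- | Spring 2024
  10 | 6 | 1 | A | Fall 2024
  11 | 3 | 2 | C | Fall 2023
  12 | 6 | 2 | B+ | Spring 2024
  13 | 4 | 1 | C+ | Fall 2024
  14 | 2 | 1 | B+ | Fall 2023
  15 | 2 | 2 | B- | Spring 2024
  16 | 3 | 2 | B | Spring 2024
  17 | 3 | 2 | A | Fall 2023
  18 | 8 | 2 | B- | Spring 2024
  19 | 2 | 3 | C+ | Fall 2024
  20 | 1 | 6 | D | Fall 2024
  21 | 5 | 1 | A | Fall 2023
SELECT name, year FROM students WHERE year <= (SELECT AVG(year) FROM students)

Execution result:
name | year
Eve Williams | 1
Grace Martinez | 2
Olivia Miller | 1
Peter Johnson | 1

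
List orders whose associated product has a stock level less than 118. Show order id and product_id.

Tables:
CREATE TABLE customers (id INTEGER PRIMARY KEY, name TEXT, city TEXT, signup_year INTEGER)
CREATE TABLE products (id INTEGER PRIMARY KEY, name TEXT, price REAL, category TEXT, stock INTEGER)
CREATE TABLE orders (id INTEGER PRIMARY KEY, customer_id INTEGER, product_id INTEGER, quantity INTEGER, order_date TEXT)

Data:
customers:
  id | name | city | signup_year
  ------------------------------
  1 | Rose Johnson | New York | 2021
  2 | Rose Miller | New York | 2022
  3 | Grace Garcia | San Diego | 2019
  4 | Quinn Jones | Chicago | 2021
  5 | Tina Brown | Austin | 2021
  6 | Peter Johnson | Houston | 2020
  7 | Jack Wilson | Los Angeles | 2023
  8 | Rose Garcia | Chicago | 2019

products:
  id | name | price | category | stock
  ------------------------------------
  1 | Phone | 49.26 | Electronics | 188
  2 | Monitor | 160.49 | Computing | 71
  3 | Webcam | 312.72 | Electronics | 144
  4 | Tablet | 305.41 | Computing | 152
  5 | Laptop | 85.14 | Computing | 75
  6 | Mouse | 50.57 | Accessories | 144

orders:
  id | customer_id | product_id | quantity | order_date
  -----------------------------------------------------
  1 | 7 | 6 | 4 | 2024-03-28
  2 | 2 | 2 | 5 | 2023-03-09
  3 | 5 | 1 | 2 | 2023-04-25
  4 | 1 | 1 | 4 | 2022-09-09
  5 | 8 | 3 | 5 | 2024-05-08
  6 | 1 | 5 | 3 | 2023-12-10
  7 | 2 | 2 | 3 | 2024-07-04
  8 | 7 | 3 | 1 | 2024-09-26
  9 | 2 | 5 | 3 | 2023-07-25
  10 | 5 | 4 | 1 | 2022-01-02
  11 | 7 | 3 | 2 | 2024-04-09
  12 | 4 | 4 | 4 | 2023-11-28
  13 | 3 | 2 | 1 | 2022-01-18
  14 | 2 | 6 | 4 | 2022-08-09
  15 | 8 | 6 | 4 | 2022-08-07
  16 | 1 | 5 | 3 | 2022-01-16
SELECT id, product_id FROM orders WHERE product_id IN (SELECT id FROM products WHERE stock < 118)

Execution result:
id | product_id
2 | 2
6 | 5
7 | 2
9 | 5
13 | 2
16 | 5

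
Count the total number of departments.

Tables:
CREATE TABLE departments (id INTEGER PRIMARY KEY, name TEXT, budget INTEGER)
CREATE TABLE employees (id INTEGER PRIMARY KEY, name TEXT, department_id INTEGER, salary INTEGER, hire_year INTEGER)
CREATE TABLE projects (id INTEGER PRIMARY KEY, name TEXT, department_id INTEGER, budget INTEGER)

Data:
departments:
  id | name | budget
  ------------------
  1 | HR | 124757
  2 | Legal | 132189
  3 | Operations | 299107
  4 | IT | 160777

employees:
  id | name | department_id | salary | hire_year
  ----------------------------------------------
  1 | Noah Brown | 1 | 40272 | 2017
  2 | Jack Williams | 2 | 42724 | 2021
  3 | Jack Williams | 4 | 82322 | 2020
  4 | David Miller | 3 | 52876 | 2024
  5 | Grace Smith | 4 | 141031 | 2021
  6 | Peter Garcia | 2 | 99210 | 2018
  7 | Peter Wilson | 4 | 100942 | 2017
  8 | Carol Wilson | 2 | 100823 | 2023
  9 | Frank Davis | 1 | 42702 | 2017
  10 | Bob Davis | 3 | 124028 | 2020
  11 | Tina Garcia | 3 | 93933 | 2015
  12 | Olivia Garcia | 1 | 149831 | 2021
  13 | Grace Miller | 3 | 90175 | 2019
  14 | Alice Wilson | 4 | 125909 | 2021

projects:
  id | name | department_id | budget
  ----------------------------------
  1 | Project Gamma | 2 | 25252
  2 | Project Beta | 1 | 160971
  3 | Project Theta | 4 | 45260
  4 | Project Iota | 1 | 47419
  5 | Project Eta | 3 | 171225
SELECT COUNT(*) FROM departments

Execution result:
4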